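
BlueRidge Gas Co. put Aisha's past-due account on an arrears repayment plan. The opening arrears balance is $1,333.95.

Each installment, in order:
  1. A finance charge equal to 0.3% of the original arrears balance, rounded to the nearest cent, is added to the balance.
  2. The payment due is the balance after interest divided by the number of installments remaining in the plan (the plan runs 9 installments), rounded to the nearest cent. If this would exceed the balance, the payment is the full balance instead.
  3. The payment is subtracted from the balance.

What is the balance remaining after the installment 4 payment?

$752.00

Installment 1: opening $1,333.95; interest $4.00 → $1,337.95; payment $148.66; balance $1,189.29
Installment 2: opening $1,189.29; interest $4.00 → $1,193.29; payment $149.16; balance $1,044.13
Installment 3: opening $1,044.13; interest $4.00 → $1,048.13; payment $149.73; balance $898.40
Installment 4: opening $898.40; interest $4.00 → $902.40; payment $150.40; balance $752.00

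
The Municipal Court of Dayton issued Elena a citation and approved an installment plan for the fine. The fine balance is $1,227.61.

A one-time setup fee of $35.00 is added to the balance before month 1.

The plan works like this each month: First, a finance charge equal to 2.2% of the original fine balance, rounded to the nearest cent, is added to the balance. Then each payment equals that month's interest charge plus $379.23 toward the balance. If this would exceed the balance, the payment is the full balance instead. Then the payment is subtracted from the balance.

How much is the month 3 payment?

$406.24

Month 1: $1,262.61 +$27.01 interest = $1,289.62; pay $406.24 → $883.38
Month 2: $883.38 +$27.01 interest = $910.39; pay $406.24 → $504.15
Month 3: $504.15 +$27.01 interest = $531.16; pay $406.24 → $124.92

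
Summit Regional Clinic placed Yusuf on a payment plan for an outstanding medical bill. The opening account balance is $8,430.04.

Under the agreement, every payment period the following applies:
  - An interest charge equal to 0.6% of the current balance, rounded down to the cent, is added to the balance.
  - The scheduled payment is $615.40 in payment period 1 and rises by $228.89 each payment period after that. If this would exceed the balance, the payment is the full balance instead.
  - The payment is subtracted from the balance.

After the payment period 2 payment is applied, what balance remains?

Payment period 1: opening $8,430.04; interest $50.58 → $8,480.62; payment $615.40; balance $7,865.22
Payment period 2: opening $7,865.22; interest $47.19 → $7,912.41; payment $844.29; balance $7,068.12

$7,068.12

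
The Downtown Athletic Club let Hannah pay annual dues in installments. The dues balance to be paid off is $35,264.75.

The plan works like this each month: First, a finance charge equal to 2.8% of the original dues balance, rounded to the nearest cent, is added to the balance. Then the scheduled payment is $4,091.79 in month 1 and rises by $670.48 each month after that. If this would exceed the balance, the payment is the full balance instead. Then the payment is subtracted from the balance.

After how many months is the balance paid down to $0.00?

# | Opening | Interest | Payment | End bal
1 | $35,264.75 | $987.41 | $4,091.79 | $32,160.37
2 | $32,160.37 | $987.41 | $4,762.27 | $28,385.51
3 | $28,385.51 | $987.41 | $5,432.75 | $23,940.17
4 | $23,940.17 | $987.41 | $6,103.23 | $18,824.35
5 | $18,824.35 | $987.41 | $6,773.71 | $13,038.05
6 | $13,038.05 | $987.41 | $7,444.19 | $6,581.27
7 | $6,581.27 | $987.41 | $7,568.68 | $0.00
Balance reaches $0.00 in month 7.

7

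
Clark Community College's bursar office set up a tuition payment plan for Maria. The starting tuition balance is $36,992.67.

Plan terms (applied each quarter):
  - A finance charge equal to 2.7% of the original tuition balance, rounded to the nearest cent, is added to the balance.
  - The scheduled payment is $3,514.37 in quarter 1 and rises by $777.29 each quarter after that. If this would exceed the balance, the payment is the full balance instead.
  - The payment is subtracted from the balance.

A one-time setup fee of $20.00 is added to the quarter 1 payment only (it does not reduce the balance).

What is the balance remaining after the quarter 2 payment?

Quarter 1: $36,992.67 +$998.80 interest = $37,991.47; pay $3,514.37 (+ $20.00 fee) → $34,477.10
Quarter 2: $34,477.10 +$998.80 interest = $35,475.90; pay $4,291.66 → $31,184.24

$31,184.24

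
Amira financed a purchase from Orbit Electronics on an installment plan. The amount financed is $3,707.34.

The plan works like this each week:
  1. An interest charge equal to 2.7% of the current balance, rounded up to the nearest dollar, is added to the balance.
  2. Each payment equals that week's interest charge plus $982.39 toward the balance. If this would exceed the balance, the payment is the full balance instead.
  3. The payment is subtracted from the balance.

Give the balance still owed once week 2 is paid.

$1,742.56

Week 1: $3,707.34 +$101.00 interest = $3,808.34; pay $1,083.39 → $2,724.95
Week 2: $2,724.95 +$74.00 interest = $2,798.95; pay $1,056.39 → $1,742.56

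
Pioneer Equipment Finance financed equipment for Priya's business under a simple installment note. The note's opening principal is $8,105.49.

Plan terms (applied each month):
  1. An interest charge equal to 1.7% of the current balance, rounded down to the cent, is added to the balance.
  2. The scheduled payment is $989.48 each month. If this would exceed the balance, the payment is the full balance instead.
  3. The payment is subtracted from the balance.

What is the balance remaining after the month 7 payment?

Month 1: $8,105.49 +$137.79 interest = $8,243.28; pay $989.48 → $7,253.80
Month 2: $7,253.80 +$123.31 interest = $7,377.11; pay $989.48 → $6,387.63
Month 3: $6,387.63 +$108.58 interest = $6,496.21; pay $989.48 → $5,506.73
Month 4: $5,506.73 +$93.61 interest = $5,600.34; pay $989.48 → $4,610.86
Month 5: $4,610.86 +$78.38 interest = $4,689.24; pay $989.48 → $3,699.76
Month 6: $3,699.76 +$62.89 interest = $3,762.65; pay $989.48 → $2,773.17
Month 7: $2,773.17 +$47.14 interest = $2,820.31; pay $989.48 → $1,830.83

$1,830.83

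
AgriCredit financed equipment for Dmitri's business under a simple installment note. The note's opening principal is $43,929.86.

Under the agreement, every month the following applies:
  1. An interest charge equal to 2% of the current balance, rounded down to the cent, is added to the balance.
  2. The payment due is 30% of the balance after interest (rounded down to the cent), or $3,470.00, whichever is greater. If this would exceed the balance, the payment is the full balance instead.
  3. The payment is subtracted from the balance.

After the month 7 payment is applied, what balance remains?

Month 1: $43,929.86 +$878.59 interest = $44,808.45; pay $13,442.53 → $31,365.92
Month 2: $31,365.92 +$627.31 interest = $31,993.23; pay $9,597.96 → $22,395.27
Month 3: $22,395.27 +$447.90 interest = $22,843.17; pay $6,852.95 → $15,990.22
Month 4: $15,990.22 +$319.80 interest = $16,310.02; pay $4,893.00 → $11,417.02
Month 5: $11,417.02 +$228.34 interest = $11,645.36; pay $3,493.60 → $8,151.76
Month 6: $8,151.76 +$163.03 interest = $8,314.79; pay $3,470.00 → $4,844.79
Month 7: $4,844.79 +$96.89 interest = $4,941.68; pay $3,470.00 → $1,471.68

$1,471.68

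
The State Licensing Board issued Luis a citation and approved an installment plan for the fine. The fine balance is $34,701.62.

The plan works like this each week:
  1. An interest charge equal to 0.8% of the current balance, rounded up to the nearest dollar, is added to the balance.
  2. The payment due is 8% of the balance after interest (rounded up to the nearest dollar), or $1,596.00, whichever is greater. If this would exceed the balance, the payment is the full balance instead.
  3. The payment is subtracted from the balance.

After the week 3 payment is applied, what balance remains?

Week 1: $34,701.62 +$278.00 interest = $34,979.62; pay $2,799.00 → $32,180.62
Week 2: $32,180.62 +$258.00 interest = $32,438.62; pay $2,596.00 → $29,842.62
Week 3: $29,842.62 +$239.00 interest = $30,081.62; pay $2,407.00 → $27,674.62

$27,674.62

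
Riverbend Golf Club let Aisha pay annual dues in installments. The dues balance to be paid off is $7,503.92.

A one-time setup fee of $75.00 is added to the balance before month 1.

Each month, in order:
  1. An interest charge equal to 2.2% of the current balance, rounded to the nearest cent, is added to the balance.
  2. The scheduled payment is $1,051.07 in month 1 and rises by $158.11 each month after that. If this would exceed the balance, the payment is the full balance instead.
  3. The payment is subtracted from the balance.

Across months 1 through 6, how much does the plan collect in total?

Month 1: opening $7,578.92; interest $166.74 → $7,745.66; payment $1,051.07; balance $6,694.59
Month 2: opening $6,694.59; interest $147.28 → $6,841.87; payment $1,209.18; balance $5,632.69
Month 3: opening $5,632.69; interest $123.92 → $5,756.61; payment $1,367.29; balance $4,389.32
Month 4: opening $4,389.32; interest $96.57 → $4,485.89; payment $1,525.40; balance $2,960.49
Month 5: opening $2,960.49; interest $65.13 → $3,025.62; payment $1,683.51; balance $1,342.11
Month 6: opening $1,342.11; interest $29.53 → $1,371.64; payment $1,371.64; balance $0.00
Total paid: $8,208.09

$8,208.09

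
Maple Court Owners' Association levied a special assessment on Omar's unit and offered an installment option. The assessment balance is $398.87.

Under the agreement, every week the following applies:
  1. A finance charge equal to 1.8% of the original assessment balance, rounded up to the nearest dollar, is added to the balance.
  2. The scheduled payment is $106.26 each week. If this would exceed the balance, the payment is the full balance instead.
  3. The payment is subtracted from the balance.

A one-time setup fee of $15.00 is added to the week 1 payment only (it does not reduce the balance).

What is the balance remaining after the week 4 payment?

$5.83

Week 1: opening $398.87; interest $8.00 → $406.87; payment $106.26 (+ $15.00 fee); balance $300.61
Week 2: opening $300.61; interest $8.00 → $308.61; payment $106.26; balance $202.35
Week 3: opening $202.35; interest $8.00 → $210.35; payment $106.26; balance $104.09
Week 4: opening $104.09; interest $8.00 → $112.09; payment $106.26; balance $5.83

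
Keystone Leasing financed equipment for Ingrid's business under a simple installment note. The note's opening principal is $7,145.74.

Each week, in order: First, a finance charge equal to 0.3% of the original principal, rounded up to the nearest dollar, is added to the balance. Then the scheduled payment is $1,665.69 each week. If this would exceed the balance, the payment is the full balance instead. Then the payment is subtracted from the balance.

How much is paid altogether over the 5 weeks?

$7,255.74

# | Opening | Interest | Payment | End bal
1 | $7,145.74 | $22.00 | $1,665.69 | $5,502.05
2 | $5,502.05 | $22.00 | $1,665.69 | $3,858.36
3 | $3,858.36 | $22.00 | $1,665.69 | $2,214.67
4 | $2,214.67 | $22.00 | $1,665.69 | $570.98
5 | $570.98 | $22.00 | $592.98 | $0.00
Total paid: $7,255.74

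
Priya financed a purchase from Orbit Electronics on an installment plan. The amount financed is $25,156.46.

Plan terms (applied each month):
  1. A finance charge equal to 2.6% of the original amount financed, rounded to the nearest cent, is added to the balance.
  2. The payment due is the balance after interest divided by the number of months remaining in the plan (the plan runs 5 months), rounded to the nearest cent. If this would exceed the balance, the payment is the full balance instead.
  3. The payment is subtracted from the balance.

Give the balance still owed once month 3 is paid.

# | Opening | Interest | Payment | End bal
1 | $25,156.46 | $654.07 | $5,162.11 | $20,648.42
2 | $20,648.42 | $654.07 | $5,325.62 | $15,976.87
3 | $15,976.87 | $654.07 | $5,543.65 | $11,087.29

$11,087.29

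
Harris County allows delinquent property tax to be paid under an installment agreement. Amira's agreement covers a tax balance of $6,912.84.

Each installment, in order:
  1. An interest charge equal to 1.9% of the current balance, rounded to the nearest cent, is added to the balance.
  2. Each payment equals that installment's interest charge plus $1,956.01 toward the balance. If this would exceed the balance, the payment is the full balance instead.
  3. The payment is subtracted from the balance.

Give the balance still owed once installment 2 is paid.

$3,000.82

# | Opening | Interest | Payment | End bal
1 | $6,912.84 | $131.34 | $2,087.35 | $4,956.83
2 | $4,956.83 | $94.18 | $2,050.19 | $3,000.82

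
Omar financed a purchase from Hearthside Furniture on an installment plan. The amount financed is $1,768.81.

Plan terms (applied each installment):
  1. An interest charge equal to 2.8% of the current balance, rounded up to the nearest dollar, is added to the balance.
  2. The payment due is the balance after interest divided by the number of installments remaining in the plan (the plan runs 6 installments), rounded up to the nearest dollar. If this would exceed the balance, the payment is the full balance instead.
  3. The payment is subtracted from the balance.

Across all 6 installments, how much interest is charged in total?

Installment 1: opening $1,768.81; interest $50.00 → $1,818.81; payment $304.00; balance $1,514.81
Installment 2: opening $1,514.81; interest $43.00 → $1,557.81; payment $312.00; balance $1,245.81
Installment 3: opening $1,245.81; interest $35.00 → $1,280.81; payment $321.00; balance $959.81
Installment 4: opening $959.81; interest $27.00 → $986.81; payment $329.00; balance $657.81
Installment 5: opening $657.81; interest $19.00 → $676.81; payment $339.00; balance $337.81
Installment 6: opening $337.81; interest $10.00 → $347.81; payment $347.81; balance $0.00
Total interest: $50.00 + $43.00 + $35.00 + $27.00 + $19.00 + $10.00 = $184.00

$184.00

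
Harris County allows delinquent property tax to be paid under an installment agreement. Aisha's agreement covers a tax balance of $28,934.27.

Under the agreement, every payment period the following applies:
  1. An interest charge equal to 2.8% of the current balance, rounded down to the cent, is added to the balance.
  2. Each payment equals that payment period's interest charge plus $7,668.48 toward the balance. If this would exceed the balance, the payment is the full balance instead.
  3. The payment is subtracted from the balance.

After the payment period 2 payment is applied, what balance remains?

$13,597.31

Payment period 1: opening $28,934.27; interest $810.15 → $29,744.42; payment $8,478.63; balance $21,265.79
Payment period 2: opening $21,265.79; interest $595.44 → $21,861.23; payment $8,263.92; balance $13,597.31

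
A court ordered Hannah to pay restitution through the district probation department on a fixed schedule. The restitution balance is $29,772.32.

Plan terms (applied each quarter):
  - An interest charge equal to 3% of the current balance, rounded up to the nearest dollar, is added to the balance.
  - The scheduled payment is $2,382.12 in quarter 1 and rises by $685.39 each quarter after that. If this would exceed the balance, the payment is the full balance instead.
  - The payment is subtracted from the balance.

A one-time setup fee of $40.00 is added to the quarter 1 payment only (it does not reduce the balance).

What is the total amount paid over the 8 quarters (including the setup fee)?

Quarter 1: opening $29,772.32; interest $894.00 → $30,666.32; payment $2,382.12 (+ $40.00 fee); balance $28,284.20
Quarter 2: opening $28,284.20; interest $849.00 → $29,133.20; payment $3,067.51; balance $26,065.69
Quarter 3: opening $26,065.69; interest $782.00 → $26,847.69; payment $3,752.90; balance $23,094.79
Quarter 4: opening $23,094.79; interest $693.00 → $23,787.79; payment $4,438.29; balance $19,349.50
Quarter 5: opening $19,349.50; interest $581.00 → $19,930.50; payment $5,123.68; balance $14,806.82
Quarter 6: opening $14,806.82; interest $445.00 → $15,251.82; payment $5,809.07; balance $9,442.75
Quarter 7: opening $9,442.75; interest $284.00 → $9,726.75; payment $6,494.46; balance $3,232.29
Quarter 8: opening $3,232.29; interest $97.00 → $3,329.29; payment $3,329.29; balance $0.00
Total paid: $34,437.32

$34,437.32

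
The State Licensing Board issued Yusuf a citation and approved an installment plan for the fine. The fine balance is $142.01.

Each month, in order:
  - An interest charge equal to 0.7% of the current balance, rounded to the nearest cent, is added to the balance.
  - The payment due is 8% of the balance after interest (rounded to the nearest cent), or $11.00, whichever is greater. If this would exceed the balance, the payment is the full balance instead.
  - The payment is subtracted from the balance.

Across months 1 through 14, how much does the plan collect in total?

$149.33

Month 1: opening $142.01; interest $0.99 → $143.00; payment $11.44; balance $131.56
Month 2: opening $131.56; interest $0.92 → $132.48; payment $11.00; balance $121.48
Month 3: opening $121.48; interest $0.85 → $122.33; payment $11.00; balance $111.33
Month 4: opening $111.33; interest $0.78 → $112.11; payment $11.00; balance $101.11
Month 5: opening $101.11; interest $0.71 → $101.82; payment $11.00; balance $90.82
Month 6: opening $90.82; interest $0.64 → $91.46; payment $11.00; balance $80.46
Month 7: opening $80.46; interest $0.56 → $81.02; payment $11.00; balance $70.02
Month 8: opening $70.02; interest $0.49 → $70.51; payment $11.00; balance $59.51
Month 9: opening $59.51; interest $0.42 → $59.93; payment $11.00; balance $48.93
Month 10: opening $48.93; interest $0.34 → $49.27; payment $11.00; balance $38.27
Month 11: opening $38.27; interest $0.27 → $38.54; payment $11.00; balance $27.54
Month 12: opening $27.54; interest $0.19 → $27.73; payment $11.00; balance $16.73
Month 13: opening $16.73; interest $0.12 → $16.85; payment $11.00; balance $5.85
Month 14: opening $5.85; interest $0.04 → $5.89; payment $5.89; balance $0.00
Total paid: $149.33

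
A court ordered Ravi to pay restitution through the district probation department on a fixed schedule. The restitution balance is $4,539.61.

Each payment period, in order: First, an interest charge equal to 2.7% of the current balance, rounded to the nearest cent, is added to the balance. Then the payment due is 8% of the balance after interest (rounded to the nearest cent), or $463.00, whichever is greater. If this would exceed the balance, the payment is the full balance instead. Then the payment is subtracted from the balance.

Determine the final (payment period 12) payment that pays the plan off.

$252.73

# | Opening | Interest | Payment | End bal
1 | $4,539.61 | $122.57 | $463.00 | $4,199.18
2 | $4,199.18 | $113.38 | $463.00 | $3,849.56
3 | $3,849.56 | $103.94 | $463.00 | $3,490.50
4 | $3,490.50 | $94.24 | $463.00 | $3,121.74
5 | $3,121.74 | $84.29 | $463.00 | $2,743.03
6 | $2,743.03 | $74.06 | $463.00 | $2,354.09
7 | $2,354.09 | $63.56 | $463.00 | $1,954.65
8 | $1,954.65 | $52.78 | $463.00 | $1,544.43
9 | $1,544.43 | $41.70 | $463.00 | $1,123.13
10 | $1,123.13 | $30.32 | $463.00 | $690.45
11 | $690.45 | $18.64 | $463.00 | $246.09
12 | $246.09 | $6.64 | $252.73 | $0.00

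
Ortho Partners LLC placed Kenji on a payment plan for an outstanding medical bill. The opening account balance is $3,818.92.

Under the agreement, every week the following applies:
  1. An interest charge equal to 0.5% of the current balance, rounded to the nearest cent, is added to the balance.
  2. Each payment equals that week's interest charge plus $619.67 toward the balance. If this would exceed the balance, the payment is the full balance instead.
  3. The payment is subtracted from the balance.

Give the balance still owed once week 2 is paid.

Week 1: $3,818.92 +$19.09 interest = $3,838.01; pay $638.76 → $3,199.25
Week 2: $3,199.25 +$16.00 interest = $3,215.25; pay $635.67 → $2,579.58

$2,579.58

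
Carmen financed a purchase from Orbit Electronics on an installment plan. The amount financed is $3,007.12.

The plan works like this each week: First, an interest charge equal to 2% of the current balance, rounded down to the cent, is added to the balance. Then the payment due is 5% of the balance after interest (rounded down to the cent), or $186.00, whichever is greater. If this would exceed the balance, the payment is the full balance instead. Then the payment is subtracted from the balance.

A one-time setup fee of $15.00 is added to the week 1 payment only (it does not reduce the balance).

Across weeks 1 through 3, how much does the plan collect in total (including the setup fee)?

$573.00

# | Opening | Interest | Payment | Fee | End bal
1 | $3,007.12 | $60.14 | $186.00 | $15.00 | $2,881.26
2 | $2,881.26 | $57.62 | $186.00 | — | $2,752.88
3 | $2,752.88 | $55.05 | $186.00 | — | $2,621.93
Total paid: $573.00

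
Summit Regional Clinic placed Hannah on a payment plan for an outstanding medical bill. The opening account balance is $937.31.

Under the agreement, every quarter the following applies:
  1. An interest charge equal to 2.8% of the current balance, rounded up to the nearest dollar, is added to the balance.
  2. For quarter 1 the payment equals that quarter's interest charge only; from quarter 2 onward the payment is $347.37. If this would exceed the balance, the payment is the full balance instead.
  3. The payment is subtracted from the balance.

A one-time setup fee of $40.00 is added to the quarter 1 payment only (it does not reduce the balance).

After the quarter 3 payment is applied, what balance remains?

$287.57

Quarter 1: $937.31 +$27.00 interest = $964.31; pay $27.00 (+ $40.00 fee) → $937.31
Quarter 2: $937.31 +$27.00 interest = $964.31; pay $347.37 → $616.94
Quarter 3: $616.94 +$18.00 interest = $634.94; pay $347.37 → $287.57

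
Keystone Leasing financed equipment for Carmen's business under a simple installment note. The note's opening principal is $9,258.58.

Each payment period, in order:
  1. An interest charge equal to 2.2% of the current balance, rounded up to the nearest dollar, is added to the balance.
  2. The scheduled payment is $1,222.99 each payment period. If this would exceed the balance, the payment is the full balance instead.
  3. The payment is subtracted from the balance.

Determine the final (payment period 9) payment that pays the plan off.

$462.66

# | Opening | Interest | Payment | End bal
1 | $9,258.58 | $204.00 | $1,222.99 | $8,239.59
2 | $8,239.59 | $182.00 | $1,222.99 | $7,198.60
3 | $7,198.60 | $159.00 | $1,222.99 | $6,134.61
4 | $6,134.61 | $135.00 | $1,222.99 | $5,046.62
5 | $5,046.62 | $112.00 | $1,222.99 | $3,935.63
6 | $3,935.63 | $87.00 | $1,222.99 | $2,799.64
7 | $2,799.64 | $62.00 | $1,222.99 | $1,638.65
8 | $1,638.65 | $37.00 | $1,222.99 | $452.66
9 | $452.66 | $10.00 | $462.66 | $0.00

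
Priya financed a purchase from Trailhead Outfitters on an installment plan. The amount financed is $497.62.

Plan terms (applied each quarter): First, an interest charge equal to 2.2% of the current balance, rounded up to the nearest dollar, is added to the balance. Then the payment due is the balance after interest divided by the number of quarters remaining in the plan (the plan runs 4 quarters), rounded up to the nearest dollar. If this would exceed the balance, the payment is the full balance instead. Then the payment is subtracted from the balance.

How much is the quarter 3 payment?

# | Opening | Interest | Payment | End bal
1 | $497.62 | $11.00 | $128.00 | $380.62
2 | $380.62 | $9.00 | $130.00 | $259.62
3 | $259.62 | $6.00 | $133.00 | $132.62

$133.00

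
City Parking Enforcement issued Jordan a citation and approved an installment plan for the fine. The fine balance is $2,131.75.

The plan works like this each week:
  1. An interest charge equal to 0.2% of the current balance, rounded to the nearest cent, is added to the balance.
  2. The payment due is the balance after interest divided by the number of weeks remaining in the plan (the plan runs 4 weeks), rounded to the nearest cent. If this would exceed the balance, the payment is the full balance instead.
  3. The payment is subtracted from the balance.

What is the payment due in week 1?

$534.00

Week 1: opening $2,131.75; interest $4.26 → $2,136.01; payment $534.00; balance $1,602.01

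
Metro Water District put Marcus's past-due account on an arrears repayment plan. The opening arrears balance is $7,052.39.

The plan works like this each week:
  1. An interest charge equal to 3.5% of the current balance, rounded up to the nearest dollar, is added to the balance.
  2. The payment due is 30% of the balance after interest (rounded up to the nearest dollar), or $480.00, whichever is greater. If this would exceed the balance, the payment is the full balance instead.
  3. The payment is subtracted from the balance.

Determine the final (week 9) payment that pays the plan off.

Week 1: opening $7,052.39; interest $247.00 → $7,299.39; payment $2,190.00; balance $5,109.39
Week 2: opening $5,109.39; interest $179.00 → $5,288.39; payment $1,587.00; balance $3,701.39
Week 3: opening $3,701.39; interest $130.00 → $3,831.39; payment $1,150.00; balance $2,681.39
Week 4: opening $2,681.39; interest $94.00 → $2,775.39; payment $833.00; balance $1,942.39
Week 5: opening $1,942.39; interest $68.00 → $2,010.39; payment $604.00; balance $1,406.39
Week 6: opening $1,406.39; interest $50.00 → $1,456.39; payment $480.00; balance $976.39
Week 7: opening $976.39; interest $35.00 → $1,011.39; payment $480.00; balance $531.39
Week 8: opening $531.39; interest $19.00 → $550.39; payment $480.00; balance $70.39
Week 9: opening $70.39; interest $3.00 → $73.39; payment $73.39; balance $0.00

$73.39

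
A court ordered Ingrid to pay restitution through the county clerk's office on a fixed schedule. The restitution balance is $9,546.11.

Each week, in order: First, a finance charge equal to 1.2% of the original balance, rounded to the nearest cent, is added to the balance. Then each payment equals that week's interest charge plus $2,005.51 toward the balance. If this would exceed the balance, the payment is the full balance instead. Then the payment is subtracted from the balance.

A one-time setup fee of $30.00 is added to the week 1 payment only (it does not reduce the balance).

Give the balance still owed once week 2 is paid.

$5,535.09

Week 1: opening $9,546.11; interest $114.55 → $9,660.66; payment $2,120.06 (+ $30.00 fee); balance $7,540.60
Week 2: opening $7,540.60; interest $114.55 → $7,655.15; payment $2,120.06; balance $5,535.09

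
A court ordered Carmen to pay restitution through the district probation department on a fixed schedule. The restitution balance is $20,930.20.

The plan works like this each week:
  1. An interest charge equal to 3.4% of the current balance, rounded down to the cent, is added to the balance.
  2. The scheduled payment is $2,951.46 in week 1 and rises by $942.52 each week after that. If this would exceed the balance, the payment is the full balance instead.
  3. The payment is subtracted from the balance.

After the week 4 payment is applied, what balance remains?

# | Opening | Interest | Payment | End bal
1 | $20,930.20 | $711.62 | $2,951.46 | $18,690.36
2 | $18,690.36 | $635.47 | $3,893.98 | $15,431.85
3 | $15,431.85 | $524.68 | $4,836.50 | $11,120.03
4 | $11,120.03 | $378.08 | $5,779.02 | $5,719.09

$5,719.09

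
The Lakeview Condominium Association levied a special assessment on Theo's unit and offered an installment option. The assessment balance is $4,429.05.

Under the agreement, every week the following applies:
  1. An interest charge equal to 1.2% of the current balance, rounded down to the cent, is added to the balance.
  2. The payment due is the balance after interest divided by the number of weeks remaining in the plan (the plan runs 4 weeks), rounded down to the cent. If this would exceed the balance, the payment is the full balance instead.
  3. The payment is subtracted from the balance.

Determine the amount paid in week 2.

$1,133.99

# | Opening | Interest | Payment | End bal
1 | $4,429.05 | $53.14 | $1,120.54 | $3,361.65
2 | $3,361.65 | $40.33 | $1,133.99 | $2,267.99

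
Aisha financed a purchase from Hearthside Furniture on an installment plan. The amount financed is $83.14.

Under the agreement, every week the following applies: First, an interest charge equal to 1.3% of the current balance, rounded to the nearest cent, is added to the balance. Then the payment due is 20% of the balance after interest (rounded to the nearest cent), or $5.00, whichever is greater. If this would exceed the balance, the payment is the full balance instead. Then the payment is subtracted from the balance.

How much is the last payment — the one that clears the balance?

Week 1: $83.14 +$1.08 interest = $84.22; pay $16.84 → $67.38
Week 2: $67.38 +$0.88 interest = $68.26; pay $13.65 → $54.61
Week 3: $54.61 +$0.71 interest = $55.32; pay $11.06 → $44.26
Week 4: $44.26 +$0.58 interest = $44.84; pay $8.97 → $35.87
Week 5: $35.87 +$0.47 interest = $36.34; pay $7.27 → $29.07
Week 6: $29.07 +$0.38 interest = $29.45; pay $5.89 → $23.56
Week 7: $23.56 +$0.31 interest = $23.87; pay $5.00 → $18.87
Week 8: $18.87 +$0.25 interest = $19.12; pay $5.00 → $14.12
Week 9: $14.12 +$0.18 interest = $14.30; pay $5.00 → $9.30
Week 10: $9.30 +$0.12 interest = $9.42; pay $5.00 → $4.42
Week 11: $4.42 +$0.06 interest = $4.48; pay $4.48 → $0.00

$4.48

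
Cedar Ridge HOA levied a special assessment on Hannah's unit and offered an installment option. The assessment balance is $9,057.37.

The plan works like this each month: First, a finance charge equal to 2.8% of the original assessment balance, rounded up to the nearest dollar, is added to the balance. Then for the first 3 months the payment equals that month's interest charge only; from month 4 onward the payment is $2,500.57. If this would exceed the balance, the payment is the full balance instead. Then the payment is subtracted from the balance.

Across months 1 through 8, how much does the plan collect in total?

# | Opening | Interest | Payment | End bal
1 | $9,057.37 | $254.00 | $254.00 | $9,057.37
2 | $9,057.37 | $254.00 | $254.00 | $9,057.37
3 | $9,057.37 | $254.00 | $254.00 | $9,057.37
4 | $9,057.37 | $254.00 | $2,500.57 | $6,810.80
5 | $6,810.80 | $254.00 | $2,500.57 | $4,564.23
6 | $4,564.23 | $254.00 | $2,500.57 | $2,317.66
7 | $2,317.66 | $254.00 | $2,500.57 | $71.09
8 | $71.09 | $254.00 | $325.09 | $0.00
Total paid: $11,089.37

$11,089.37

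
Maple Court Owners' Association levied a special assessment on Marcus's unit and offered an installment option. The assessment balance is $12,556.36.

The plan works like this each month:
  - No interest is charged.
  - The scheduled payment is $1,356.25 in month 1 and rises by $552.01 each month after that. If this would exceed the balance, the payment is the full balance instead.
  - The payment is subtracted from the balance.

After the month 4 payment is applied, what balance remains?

# | Opening | Payment | End bal
1 | $12,556.36 | $1,356.25 | $11,200.11
2 | $11,200.11 | $1,908.26 | $9,291.85
3 | $9,291.85 | $2,460.27 | $6,831.58
4 | $6,831.58 | $3,012.28 | $3,819.30

$3,819.30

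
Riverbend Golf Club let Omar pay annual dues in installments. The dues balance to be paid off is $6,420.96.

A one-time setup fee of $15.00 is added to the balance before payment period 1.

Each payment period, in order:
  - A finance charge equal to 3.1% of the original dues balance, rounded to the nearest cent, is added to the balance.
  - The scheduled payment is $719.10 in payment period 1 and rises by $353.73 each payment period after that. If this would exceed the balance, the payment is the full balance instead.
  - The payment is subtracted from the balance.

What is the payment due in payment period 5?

$2,134.02

Payment period 1: opening $6,435.96; interest $199.05 → $6,635.01; payment $719.10; balance $5,915.91
Payment period 2: opening $5,915.91; interest $199.05 → $6,114.96; payment $1,072.83; balance $5,042.13
Payment period 3: opening $5,042.13; interest $199.05 → $5,241.18; payment $1,426.56; balance $3,814.62
Payment period 4: opening $3,814.62; interest $199.05 → $4,013.67; payment $1,780.29; balance $2,233.38
Payment period 5: opening $2,233.38; interest $199.05 → $2,432.43; payment $2,134.02; balance $298.41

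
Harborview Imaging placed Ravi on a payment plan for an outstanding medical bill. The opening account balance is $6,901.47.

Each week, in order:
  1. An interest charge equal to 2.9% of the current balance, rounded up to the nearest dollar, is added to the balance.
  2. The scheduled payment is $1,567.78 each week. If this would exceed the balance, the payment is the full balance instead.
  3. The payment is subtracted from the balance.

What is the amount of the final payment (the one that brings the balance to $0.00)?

$1,225.35

# | Opening | Interest | Payment | End bal
1 | $6,901.47 | $201.00 | $1,567.78 | $5,534.69
2 | $5,534.69 | $161.00 | $1,567.78 | $4,127.91
3 | $4,127.91 | $120.00 | $1,567.78 | $2,680.13
4 | $2,680.13 | $78.00 | $1,567.78 | $1,190.35
5 | $1,190.35 | $35.00 | $1,225.35 | $0.00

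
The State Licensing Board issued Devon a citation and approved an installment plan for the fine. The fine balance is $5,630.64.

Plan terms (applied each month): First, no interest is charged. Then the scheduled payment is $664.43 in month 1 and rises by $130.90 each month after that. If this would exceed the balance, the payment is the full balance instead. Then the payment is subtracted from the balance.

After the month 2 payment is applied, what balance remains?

Month 1: opening $5,630.64; payment $664.43; balance $4,966.21
Month 2: opening $4,966.21; payment $795.33; balance $4,170.88

$4,170.88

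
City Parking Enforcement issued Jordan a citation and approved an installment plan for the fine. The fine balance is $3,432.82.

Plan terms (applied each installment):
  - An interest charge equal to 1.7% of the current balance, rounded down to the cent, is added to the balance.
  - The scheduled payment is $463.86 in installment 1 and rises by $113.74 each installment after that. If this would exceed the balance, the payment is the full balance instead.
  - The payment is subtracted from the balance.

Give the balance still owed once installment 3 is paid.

Installment 1: $3,432.82 +$58.35 interest = $3,491.17; pay $463.86 → $3,027.31
Installment 2: $3,027.31 +$51.46 interest = $3,078.77; pay $577.60 → $2,501.17
Installment 3: $2,501.17 +$42.51 interest = $2,543.68; pay $691.34 → $1,852.34

$1,852.34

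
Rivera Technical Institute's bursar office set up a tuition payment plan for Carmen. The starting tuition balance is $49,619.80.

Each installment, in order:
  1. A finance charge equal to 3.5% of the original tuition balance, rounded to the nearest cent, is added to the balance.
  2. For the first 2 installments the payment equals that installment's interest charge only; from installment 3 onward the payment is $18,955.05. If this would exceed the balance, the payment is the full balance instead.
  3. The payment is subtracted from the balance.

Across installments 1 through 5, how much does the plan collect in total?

$58,303.25

Installment 1: opening $49,619.80; interest $1,736.69 → $51,356.49; payment $1,736.69; balance $49,619.80
Installment 2: opening $49,619.80; interest $1,736.69 → $51,356.49; payment $1,736.69; balance $49,619.80
Installment 3: opening $49,619.80; interest $1,736.69 → $51,356.49; payment $18,955.05; balance $32,401.44
Installment 4: opening $32,401.44; interest $1,736.69 → $34,138.13; payment $18,955.05; balance $15,183.08
Installment 5: opening $15,183.08; interest $1,736.69 → $16,919.77; payment $16,919.77; balance $0.00
Total paid: $58,303.25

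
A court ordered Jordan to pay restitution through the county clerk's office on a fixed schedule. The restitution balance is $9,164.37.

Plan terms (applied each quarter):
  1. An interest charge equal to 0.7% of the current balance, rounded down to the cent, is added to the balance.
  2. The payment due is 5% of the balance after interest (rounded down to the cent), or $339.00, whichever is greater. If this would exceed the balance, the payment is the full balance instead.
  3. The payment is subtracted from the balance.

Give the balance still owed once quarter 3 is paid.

# | Opening | Interest | Payment | End bal
1 | $9,164.37 | $64.15 | $461.42 | $8,767.10
2 | $8,767.10 | $61.36 | $441.42 | $8,387.04
3 | $8,387.04 | $58.70 | $422.28 | $8,023.46

$8,023.46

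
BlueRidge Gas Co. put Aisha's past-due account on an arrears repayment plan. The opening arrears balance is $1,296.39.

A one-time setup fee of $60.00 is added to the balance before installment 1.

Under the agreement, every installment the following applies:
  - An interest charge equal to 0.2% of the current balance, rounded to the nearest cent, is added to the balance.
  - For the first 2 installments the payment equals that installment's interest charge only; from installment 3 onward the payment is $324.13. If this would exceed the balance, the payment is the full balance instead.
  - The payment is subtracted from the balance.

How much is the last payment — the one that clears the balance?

Installment 1: opening $1,356.39; interest $2.71 → $1,359.10; payment $2.71; balance $1,356.39
Installment 2: opening $1,356.39; interest $2.71 → $1,359.10; payment $2.71; balance $1,356.39
Installment 3: opening $1,356.39; interest $2.71 → $1,359.10; payment $324.13; balance $1,034.97
Installment 4: opening $1,034.97; interest $2.07 → $1,037.04; payment $324.13; balance $712.91
Installment 5: opening $712.91; interest $1.43 → $714.34; payment $324.13; balance $390.21
Installment 6: opening $390.21; interest $0.78 → $390.99; payment $324.13; balance $66.86
Installment 7: opening $66.86; interest $0.13 → $66.99; payment $66.99; balance $0.00

$66.99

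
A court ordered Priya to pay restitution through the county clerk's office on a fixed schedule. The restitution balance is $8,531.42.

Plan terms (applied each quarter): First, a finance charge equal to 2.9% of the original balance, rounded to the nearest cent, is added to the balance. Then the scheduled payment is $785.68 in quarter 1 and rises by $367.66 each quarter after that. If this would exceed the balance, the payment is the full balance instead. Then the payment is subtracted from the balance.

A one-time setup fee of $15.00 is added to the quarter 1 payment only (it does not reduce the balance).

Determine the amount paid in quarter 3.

$1,521.00

Quarter 1: opening $8,531.42; interest $247.41 → $8,778.83; payment $785.68 (+ $15.00 fee); balance $7,993.15
Quarter 2: opening $7,993.15; interest $247.41 → $8,240.56; payment $1,153.34; balance $7,087.22
Quarter 3: opening $7,087.22; interest $247.41 → $7,334.63; payment $1,521.00; balance $5,813.63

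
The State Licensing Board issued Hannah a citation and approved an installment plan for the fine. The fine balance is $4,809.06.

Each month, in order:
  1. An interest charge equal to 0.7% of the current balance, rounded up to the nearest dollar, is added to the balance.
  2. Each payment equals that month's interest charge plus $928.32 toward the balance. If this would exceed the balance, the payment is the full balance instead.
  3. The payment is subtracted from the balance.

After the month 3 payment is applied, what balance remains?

Month 1: opening $4,809.06; interest $34.00 → $4,843.06; payment $962.32; balance $3,880.74
Month 2: opening $3,880.74; interest $28.00 → $3,908.74; payment $956.32; balance $2,952.42
Month 3: opening $2,952.42; interest $21.00 → $2,973.42; payment $949.32; balance $2,024.10

$2,024.10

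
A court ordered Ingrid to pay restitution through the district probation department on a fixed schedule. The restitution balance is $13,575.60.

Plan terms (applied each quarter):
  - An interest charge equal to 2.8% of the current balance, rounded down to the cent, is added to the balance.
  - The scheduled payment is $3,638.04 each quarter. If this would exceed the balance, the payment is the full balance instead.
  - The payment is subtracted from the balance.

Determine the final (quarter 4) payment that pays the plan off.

$3,624.30

Quarter 1: $13,575.60 +$380.11 interest = $13,955.71; pay $3,638.04 → $10,317.67
Quarter 2: $10,317.67 +$288.89 interest = $10,606.56; pay $3,638.04 → $6,968.52
Quarter 3: $6,968.52 +$195.11 interest = $7,163.63; pay $3,638.04 → $3,525.59
Quarter 4: $3,525.59 +$98.71 interest = $3,624.30; pay $3,624.30 → $0.00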